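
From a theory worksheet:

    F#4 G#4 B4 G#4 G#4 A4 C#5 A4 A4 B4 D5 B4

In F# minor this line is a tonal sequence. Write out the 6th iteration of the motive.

D5 E5 G#5 E5

The 4-note cells begin on F#4, G#4, A4 — each up a 2nd from the last.
Carrying on: B4 → C#5 → D5.
Statement 6 starts on D5 and keeps the same diatonic contour: D5 E5 G#5 E5.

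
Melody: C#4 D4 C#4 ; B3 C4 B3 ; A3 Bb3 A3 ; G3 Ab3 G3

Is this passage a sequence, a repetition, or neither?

Each 3-note cell is the previous one transposed down a 2nd.

sequence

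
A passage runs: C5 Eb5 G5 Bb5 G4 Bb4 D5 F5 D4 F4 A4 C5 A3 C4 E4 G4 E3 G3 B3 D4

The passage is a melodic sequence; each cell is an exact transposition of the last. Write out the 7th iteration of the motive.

F#2 A2 C#3 E3

With a 4-note motive the entries are C5, G4, D4, A3, E3, each down a 4th from the previous.
Carrying on: B2 → F#2.
Statement 7 starts on F#2 and keeps the same exact contour: F#2 A2 C#3 E3.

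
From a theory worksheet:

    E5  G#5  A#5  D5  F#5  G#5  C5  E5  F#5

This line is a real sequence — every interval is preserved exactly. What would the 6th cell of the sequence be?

The 3-note cells begin on E5, D5, C5 — each down a 2nd from the last.
Continuing the starts: Bb4 → Ab4 → Gb4.
So cell 6 is Gb4 Bb4 C5.

Gb4 Bb4 C5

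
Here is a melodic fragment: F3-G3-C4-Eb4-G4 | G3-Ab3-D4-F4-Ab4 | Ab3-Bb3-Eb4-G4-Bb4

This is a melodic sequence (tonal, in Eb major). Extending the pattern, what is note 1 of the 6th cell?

Grouping in 5s, the 1st note of each cell is F3, G3, Ab3.
Each moves up a 2nd. Continuing: Bb3 → C4 → D4.

D4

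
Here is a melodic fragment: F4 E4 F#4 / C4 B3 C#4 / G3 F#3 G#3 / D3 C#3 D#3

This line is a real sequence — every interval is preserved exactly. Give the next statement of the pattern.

A2 G#2 A#2

The 3-note cells begin on F4, C4, G3, D3 — each down a 4th from the last.
From A2 the exact shape gives A2 G#2 A#2.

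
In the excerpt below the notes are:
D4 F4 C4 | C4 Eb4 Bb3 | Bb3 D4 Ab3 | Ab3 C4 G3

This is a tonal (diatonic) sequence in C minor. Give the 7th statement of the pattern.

Taking 3-note groups, the heads are D4, C4, Bb3, Ab3: the pattern moves down a 2nd.
Extending down a 2nd: G3 → F3 → Eb3.
From Eb3 the diatonic shape gives Eb3 G3 D3.

Eb3 G3 D3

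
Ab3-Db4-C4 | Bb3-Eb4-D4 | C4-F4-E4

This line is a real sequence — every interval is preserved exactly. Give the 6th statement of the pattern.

With a 3-note motive the entries are Ab3, Bb3, C4, each up a 2nd from the previous.
Continuing the starts: D4 → E4 → F#4.
So cell 6 is F#4 B4 A#4.

F#4 B4 A#4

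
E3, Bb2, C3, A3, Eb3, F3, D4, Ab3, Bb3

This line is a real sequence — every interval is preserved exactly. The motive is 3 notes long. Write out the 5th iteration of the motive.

C5 Gb4 Ab4

Unit = 3 notes; the statements start on E3, A3, D4, moving up a 4th each time.
Extending up a 4th: G4 → C5.
So cell 5 is C5 Gb4 Ab4.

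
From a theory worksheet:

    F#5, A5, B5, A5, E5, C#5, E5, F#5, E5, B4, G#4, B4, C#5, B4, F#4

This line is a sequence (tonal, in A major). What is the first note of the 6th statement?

Unit = 5 notes; the statements start on F#5, C#5, G#4, moving down a 4th each time.
Continuing: D4 → A3 → E3. Statement 6 starts on E3.

E3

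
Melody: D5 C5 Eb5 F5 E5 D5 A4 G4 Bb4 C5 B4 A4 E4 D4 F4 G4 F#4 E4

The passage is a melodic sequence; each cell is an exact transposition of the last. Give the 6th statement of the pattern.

With a 6-note motive the entries are D5, A4, E4, each down a 4th from the previous.
Extending down a 4th: B3 → F#3 → C#3.
So cell 6 is C#3 B2 D3 E3 D#3 C#3.

C#3 B2 D3 E3 D#3 C#3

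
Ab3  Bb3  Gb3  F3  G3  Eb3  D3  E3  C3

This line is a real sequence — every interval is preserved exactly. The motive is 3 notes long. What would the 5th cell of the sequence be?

G#2 A#2 F#2

Taking 3-note groups, the heads are Ab3, F3, D3: the pattern moves down a 3rd.
Continuing the starts: B2 → G#2.
Statement 5 starts on G#2 and keeps the same exact contour: G#2 A#2 F#2.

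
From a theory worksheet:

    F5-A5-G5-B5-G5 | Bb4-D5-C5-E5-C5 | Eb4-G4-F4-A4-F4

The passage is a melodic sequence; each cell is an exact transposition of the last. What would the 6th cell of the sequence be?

Gb2 Bb2 Ab2 C3 Ab2

Taking 5-note groups, the heads are F5, Bb4, Eb4: the pattern moves down a 5th.
Carrying on: Ab3 → Db3 → Gb2.
So cell 6 is Gb2 Bb2 Ab2 C3 Ab2.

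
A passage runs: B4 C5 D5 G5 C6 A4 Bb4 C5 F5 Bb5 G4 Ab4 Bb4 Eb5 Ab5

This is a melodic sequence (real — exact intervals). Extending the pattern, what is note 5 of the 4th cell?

Gb5

The unit is 5 notes. Position-5 pitches of the 3 shown cells: C6, Bb5, Ab5.
One more down a 2nd gives Gb5.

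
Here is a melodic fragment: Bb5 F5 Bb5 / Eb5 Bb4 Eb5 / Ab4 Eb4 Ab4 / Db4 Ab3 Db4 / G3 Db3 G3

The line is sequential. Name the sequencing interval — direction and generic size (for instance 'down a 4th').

down a 5th

Unit = 3 notes; the statements start on Bb5, Eb5, Ab4, Db4, G3, moving down a 5th each time.
Bb5 to Eb5 is down a 5th.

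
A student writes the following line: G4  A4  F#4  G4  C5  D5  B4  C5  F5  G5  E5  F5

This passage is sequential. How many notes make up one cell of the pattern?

4

12 notes total. Splitting into 3 groups of 4:
G4 A4 F#4 G4 | C5 D5 B4 C5 | F5 G5 E5 F5
That's a consistent up a 4th shift per cell, and no other grouping gives one.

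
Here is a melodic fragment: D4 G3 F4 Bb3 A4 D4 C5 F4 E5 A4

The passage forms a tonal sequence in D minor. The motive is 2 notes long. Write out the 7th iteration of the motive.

Bb5 E5

The 2-note cells begin on D4, F4, A4, C5, E5 — each up a 3rd from the last.
Extending up a 3rd: G5 → Bb5.
From Bb5 the diatonic shape gives Bb5 E5.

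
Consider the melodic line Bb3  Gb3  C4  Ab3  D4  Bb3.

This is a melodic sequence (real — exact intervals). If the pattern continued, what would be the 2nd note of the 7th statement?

F#4

Grouping in 2s, the 2nd note of each cell is Gb3, Ab3, Bb3.
Carrying that up a 2nd forward: C4 → D4 → E4 → F#4.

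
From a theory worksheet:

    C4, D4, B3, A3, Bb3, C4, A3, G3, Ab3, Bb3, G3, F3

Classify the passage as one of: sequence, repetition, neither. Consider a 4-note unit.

sequence

Each 4-note cell is the previous one transposed down a 2nd.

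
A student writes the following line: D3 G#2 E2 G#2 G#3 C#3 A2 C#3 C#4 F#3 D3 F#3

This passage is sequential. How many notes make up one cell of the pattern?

4

12 notes total. Splitting into 3 groups of 4:
D3 G#2 E2 G#2 | G#3 C#3 A2 C#3 | C#4 F#3 D3 F#3
Each cell is the previous one up a 4th — so the unit is 4 notes.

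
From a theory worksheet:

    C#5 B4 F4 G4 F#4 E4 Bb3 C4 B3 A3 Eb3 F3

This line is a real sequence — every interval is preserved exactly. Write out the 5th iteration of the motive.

A2 G2 Db2 Eb2

With a 4-note motive the entries are C#5, F#4, B3, each down a 5th from the previous.
Extending down a 5th: E3 → A2.
So cell 5 is A2 G2 Db2 Eb2.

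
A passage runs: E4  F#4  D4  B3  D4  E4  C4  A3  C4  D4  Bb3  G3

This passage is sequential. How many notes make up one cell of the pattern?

4

Try groups of 4 (3 cells in 12 notes):
E4 F#4 D4 B3 | D4 E4 C4 A3 | C4 D4 Bb3 G3
That's a consistent down a 2nd shift per cell, and no other grouping gives one.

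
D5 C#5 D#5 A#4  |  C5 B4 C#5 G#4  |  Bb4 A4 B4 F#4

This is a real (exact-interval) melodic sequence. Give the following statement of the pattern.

Taking 4-note groups, the heads are D5, C5, Bb4: the pattern moves down a 2nd.
From Ab4 the exact shape gives Ab4 G4 A4 E4.

Ab4 G4 A4 E4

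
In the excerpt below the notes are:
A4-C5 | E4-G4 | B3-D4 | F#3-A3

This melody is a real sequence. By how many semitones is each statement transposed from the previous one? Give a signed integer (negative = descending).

-5

Unit = 2 notes; the statements start on A4, E4, B3, F#3, moving down a 4th each time.
Counting half-steps from A4 to E4: -5.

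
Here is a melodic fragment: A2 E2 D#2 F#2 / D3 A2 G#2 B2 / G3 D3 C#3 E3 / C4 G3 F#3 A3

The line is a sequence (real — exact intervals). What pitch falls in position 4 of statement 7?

Grouping in 4s, the 4th note of each cell is F#2, B2, E3, A3.
Each moves up a 4th. Continuing: D4 → G4 → C5.

C5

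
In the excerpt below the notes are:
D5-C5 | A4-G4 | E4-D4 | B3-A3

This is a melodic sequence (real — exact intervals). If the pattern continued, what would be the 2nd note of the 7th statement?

The unit is 2 notes. Position-2 pitches of the 4 shown cells: C5, G4, D4, A3.
Carrying that down a 4th forward: E3 → B2 → F#2.

F#2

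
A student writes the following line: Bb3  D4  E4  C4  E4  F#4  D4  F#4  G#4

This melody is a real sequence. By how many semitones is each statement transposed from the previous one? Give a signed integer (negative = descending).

Unit = 3 notes; the statements start on Bb3, C4, D4, moving up a 2nd each time.
Bb3→C4 is 60 − 58 = 2 semitones.

2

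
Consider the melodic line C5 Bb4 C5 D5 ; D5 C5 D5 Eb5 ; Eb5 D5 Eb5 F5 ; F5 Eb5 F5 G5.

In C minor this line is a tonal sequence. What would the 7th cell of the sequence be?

Bb5 Ab5 Bb5 C6

Taking 4-note groups, the heads are C5, D5, Eb5, F5: the pattern moves up a 2nd.
Extending up a 2nd: G5 → Ab5 → Bb5.
So cell 7 is Bb5 Ab5 Bb5 C6.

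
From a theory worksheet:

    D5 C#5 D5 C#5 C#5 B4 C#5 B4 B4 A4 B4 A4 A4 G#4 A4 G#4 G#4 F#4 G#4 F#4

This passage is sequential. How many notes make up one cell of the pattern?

20 notes total. Splitting into 5 groups of 4:
D5 C#5 D5 C#5 | C#5 B4 C#5 B4 | B4 A4 B4 A4 | A4 G#4 A4 G#4 | G#4 F#4 G#4 F#4
Each cell is the previous one down a 2nd — so the unit is 4 notes.

4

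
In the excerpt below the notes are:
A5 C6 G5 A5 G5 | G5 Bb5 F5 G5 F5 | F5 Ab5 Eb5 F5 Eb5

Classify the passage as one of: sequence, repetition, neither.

sequence

Each 5-note cell is the previous one transposed down a 2nd.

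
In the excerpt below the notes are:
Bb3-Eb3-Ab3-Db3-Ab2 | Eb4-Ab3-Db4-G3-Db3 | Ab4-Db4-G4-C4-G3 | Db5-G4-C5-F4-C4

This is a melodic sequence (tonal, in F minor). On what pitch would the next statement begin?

Unit = 5 notes; the statements start on Bb3, Eb4, Ab4, Db5, moving up a 4th each time.
The next head, up a 4th from Db5, is G5.

G5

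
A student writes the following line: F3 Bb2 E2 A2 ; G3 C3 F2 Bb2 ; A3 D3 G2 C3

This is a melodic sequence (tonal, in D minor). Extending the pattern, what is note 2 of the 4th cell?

With 4-note cells, note 2 of each statement runs Bb2, C3, D3.
One more up a 2nd gives E3.

E3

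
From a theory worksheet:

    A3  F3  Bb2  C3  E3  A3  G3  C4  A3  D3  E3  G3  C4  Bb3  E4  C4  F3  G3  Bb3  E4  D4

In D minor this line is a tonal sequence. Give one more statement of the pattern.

G4 E4 A3 Bb3 D4 G4 F4

The 7-note cells begin on A3, C4, E4 — each up a 3rd from the last.
From G4 the diatonic shape gives G4 E4 A3 Bb3 D4 G4 F4.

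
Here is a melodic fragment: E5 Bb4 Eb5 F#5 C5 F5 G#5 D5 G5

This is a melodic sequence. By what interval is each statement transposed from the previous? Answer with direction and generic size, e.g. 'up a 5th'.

up a 2nd

Taking 3-note groups, the heads are E5, F#5, G#5: the pattern moves up a 2nd.
From E5 to F#5: up a 2nd.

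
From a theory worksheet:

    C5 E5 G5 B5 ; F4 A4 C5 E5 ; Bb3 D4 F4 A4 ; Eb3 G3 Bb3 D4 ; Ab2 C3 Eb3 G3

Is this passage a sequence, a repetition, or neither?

Each 4-note cell is the previous one transposed down a 5th.

sequence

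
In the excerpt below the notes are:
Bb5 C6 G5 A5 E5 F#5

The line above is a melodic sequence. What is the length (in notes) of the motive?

2

There are 6 notes; a 2-note unit gives 3 cells:
Bb5 C6 | G5 A5 | E5 F#5
That's a consistent down a 3rd shift per cell, and no other grouping gives one.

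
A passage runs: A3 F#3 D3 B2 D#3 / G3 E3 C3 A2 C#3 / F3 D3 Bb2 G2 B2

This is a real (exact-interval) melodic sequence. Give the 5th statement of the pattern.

Db3 Bb2 Gb2 Eb2 G2

With a 5-note motive the entries are A3, G3, F3, each down a 2nd from the previous.
Extending down a 2nd: Eb3 → Db3.
Statement 5 starts on Db3 and keeps the same exact contour: Db3 Bb2 Gb2 Eb2 G2.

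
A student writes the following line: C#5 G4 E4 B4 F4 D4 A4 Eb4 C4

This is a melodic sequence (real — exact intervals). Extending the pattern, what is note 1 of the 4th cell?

G4

The unit is 3 notes. Position-1 pitches of the 3 shown cells: C#5, B4, A4.
Each moves down a 2nd; the next is G4.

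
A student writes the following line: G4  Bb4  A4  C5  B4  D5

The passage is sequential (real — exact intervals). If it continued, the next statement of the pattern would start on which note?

C#5

With a 2-note motive the entries are G4, A4, B4, each up a 2nd from the previous.
One more step up a 2nd gives C#5.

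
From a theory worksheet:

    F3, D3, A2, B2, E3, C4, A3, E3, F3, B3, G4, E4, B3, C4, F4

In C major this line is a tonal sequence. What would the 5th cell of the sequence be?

Taking 5-note groups, the heads are F3, C4, G4: the pattern moves up a 5th.
Carrying on: D5 → A5.
From A5 the diatonic shape gives A5 F5 C5 D5 G5.

A5 F5 C5 D5 G5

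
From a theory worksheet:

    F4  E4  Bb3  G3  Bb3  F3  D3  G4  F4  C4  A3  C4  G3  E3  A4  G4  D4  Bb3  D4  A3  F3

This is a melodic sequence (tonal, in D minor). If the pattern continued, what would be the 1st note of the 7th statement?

E5

With 7-note cells, note 1 of each statement runs F4, G4, A4.
Extending up a 2nd: Bb4 → C5 → D5 → E5.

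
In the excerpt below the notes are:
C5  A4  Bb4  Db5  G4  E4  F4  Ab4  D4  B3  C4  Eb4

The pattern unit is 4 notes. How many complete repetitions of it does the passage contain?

3

12 notes in groups of 4 gives 12/4 = 3 statements.
Starts: C5, G4, D4 — each down a 4th.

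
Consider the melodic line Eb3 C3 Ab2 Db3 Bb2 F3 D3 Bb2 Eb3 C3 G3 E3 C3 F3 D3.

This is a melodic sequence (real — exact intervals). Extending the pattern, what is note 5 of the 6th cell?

Grouping in 5s, the 5th note of each cell is Bb2, C3, D3.
Carrying that up a 2nd forward: E3 → F#3 → G#3.

G#3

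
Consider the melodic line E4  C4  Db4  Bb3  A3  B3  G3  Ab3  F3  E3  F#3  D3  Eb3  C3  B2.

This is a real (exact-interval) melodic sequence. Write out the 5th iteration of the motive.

Taking 5-note groups, the heads are E4, B3, F#3: the pattern moves down a 4th.
Continuing the starts: C#3 → G#2.
Statement 5 starts on G#2 and keeps the same exact contour: G#2 E2 F2 D2 C#2.

G#2 E2 F2 D2 C#2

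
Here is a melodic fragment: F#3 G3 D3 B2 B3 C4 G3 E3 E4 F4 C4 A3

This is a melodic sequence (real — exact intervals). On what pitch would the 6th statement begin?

The 4-note cells begin on F#3, B3, E4 — each up a 4th from the last.
Extending the heads up a 4th: A4 → D5 → G5.

G5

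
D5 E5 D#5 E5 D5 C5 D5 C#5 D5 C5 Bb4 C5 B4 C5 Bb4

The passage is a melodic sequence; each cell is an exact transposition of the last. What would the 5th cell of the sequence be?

The 5-note cells begin on D5, C5, Bb4 — each down a 2nd from the last.
Carrying on: Ab4 → Gb4.
From Gb4 the exact shape gives Gb4 Ab4 G4 Ab4 Gb4.

Gb4 Ab4 G4 Ab4 Gb4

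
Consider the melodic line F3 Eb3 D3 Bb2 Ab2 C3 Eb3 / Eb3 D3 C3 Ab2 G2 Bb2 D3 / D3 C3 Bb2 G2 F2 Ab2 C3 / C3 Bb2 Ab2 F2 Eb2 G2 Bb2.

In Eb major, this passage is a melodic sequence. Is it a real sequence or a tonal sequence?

tonal

Every note is diatonic to Eb major.
Cell 1 has -2 semitones from note 1 to 2, but cell 2 has -1 — the interval quality changes while the contour stays the same, which is the hallmark of a tonal sequence.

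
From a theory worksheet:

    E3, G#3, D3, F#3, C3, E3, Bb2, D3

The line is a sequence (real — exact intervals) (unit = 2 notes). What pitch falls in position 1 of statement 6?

The unit is 2 notes. Position-1 pitches of the 4 shown cells: E3, D3, C3, Bb2.
Extending down a 2nd: Ab2 → Gb2.

Gb2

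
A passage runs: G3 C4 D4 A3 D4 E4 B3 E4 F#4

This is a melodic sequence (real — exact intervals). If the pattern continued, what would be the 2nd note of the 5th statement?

The unit is 3 notes. Position-2 pitches of the 3 shown cells: C4, D4, E4.
Carrying that up a 2nd forward: F#4 → G#4.

G#4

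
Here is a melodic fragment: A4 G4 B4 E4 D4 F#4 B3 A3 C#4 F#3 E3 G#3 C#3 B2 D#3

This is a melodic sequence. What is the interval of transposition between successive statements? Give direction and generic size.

down a 4th

Unit = 3 notes; the statements start on A4, E4, B3, F#3, C#3, moving down a 4th each time.
From A4 to E4: down a 4th.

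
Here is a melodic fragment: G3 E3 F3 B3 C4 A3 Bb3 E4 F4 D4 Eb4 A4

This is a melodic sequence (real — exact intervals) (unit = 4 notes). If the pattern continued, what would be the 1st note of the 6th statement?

Grouping in 4s, the 1st note of each cell is G3, C4, F4.
Carrying that up a 4th forward: Bb4 → Eb5 → Ab5.

Ab5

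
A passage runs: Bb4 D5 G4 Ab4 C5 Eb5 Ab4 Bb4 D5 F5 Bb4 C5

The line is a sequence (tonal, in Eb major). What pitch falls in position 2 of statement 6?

Bb5

Grouping in 4s, the 2nd note of each cell is D5, Eb5, F5.
Extending up a 2nd: G5 → Ab5 → Bb5.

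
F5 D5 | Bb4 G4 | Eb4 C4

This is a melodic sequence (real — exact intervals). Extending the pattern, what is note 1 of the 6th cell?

With 2-note cells, note 1 of each statement runs F5, Bb4, Eb4.
Extending down a 5th: Ab3 → Db3 → Gb2.

Gb2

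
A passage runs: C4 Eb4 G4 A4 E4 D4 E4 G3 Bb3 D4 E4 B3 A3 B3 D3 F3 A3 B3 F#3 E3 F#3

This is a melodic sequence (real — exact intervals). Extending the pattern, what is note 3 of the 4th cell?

The unit is 7 notes. Position-3 pitches of the 3 shown cells: G4, D4, A3.
Each moves down a 4th; the next is E3.

E3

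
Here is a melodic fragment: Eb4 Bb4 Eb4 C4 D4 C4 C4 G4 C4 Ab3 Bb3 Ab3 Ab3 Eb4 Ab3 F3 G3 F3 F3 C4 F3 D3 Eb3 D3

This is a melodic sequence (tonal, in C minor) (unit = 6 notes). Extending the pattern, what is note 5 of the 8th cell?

Grouping in 6s, the 5th note of each cell is D4, Bb3, G3, Eb3.
Carrying that down a 3rd forward: C3 → Ab2 → F2 → D2.

D2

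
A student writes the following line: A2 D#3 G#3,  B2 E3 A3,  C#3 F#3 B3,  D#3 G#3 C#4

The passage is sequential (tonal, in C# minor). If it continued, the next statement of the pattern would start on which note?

With a 3-note motive the entries are A2, B2, C#3, D#3, each up a 2nd from the previous.
The next head, up a 2nd from D#3, is E3.

E3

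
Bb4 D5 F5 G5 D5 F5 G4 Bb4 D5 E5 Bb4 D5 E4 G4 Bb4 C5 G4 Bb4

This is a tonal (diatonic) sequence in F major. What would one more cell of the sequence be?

C4 E4 G4 A4 E4 G4

With a 6-note motive the entries are Bb4, G4, E4, each down a 3rd from the previous.
So cell 4 is C4 E4 G4 A4 E4 G4.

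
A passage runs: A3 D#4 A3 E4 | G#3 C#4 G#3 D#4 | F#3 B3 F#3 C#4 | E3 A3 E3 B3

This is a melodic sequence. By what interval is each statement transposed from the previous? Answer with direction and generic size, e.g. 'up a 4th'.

Taking 4-note groups, the heads are A3, G#3, F#3, E3: the pattern moves down a 2nd.
A3 to G#3 is down a 2nd.

down a 2nd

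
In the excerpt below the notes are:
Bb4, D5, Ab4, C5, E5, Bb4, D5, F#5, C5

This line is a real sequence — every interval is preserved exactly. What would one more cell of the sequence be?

E5 G#5 D5

The 3-note cells begin on Bb4, C5, D5 — each up a 2nd from the last.
Statement 4 starts on E5 and keeps the same exact contour: E5 G#5 D5.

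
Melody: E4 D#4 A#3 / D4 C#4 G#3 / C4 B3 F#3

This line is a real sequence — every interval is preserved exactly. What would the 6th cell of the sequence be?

With a 3-note motive the entries are E4, D4, C4, each down a 2nd from the previous.
Continuing the starts: Bb3 → Ab3 → Gb3.
So cell 6 is Gb3 F3 C3.

Gb3 F3 C3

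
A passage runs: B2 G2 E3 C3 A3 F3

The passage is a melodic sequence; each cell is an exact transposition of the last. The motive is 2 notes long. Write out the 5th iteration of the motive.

The 2-note cells begin on B2, E3, A3 — each up a 4th from the last.
Extending up a 4th: D4 → G4.
From G4 the exact shape gives G4 Eb4.

G4 Eb4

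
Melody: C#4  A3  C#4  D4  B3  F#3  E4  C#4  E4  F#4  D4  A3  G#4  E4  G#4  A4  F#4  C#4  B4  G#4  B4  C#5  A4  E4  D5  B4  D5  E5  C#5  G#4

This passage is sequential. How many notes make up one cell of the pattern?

6

Try groups of 6 (5 cells in 30 notes):
C#4 A3 C#4 D4 B3 F#3 | E4 C#4 E4 F#4 D4 A3 | G#4 E4 G#4 A4 F#4 C#4 | B4 G#4 B4 C#5 A4 E4 | D5 B4 D5 E5 C#5 G#4
Every group is a transposition up a 3rd of the one before; no shorter unit works.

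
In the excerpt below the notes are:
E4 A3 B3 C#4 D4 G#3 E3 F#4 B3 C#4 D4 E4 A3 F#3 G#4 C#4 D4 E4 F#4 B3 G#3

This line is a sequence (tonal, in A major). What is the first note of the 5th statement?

With a 7-note motive the entries are E4, F#4, G#4, each up a 2nd from the previous.
Extending the heads up a 2nd: A4 → B4.

B4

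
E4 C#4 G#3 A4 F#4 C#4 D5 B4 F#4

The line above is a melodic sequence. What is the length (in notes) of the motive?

3

There are 9 notes; a 3-note unit gives 3 cells:
E4 C#4 G#3 | A4 F#4 C#4 | D5 B4 F#4
That's a consistent up a 4th shift per cell, and no other grouping gives one.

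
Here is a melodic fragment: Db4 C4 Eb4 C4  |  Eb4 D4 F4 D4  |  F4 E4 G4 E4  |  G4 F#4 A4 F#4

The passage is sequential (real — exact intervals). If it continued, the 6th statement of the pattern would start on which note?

B4

With a 4-note motive the entries are Db4, Eb4, F4, G4, each up a 2nd from the previous.
Extending the heads up a 2nd: A4 → B4.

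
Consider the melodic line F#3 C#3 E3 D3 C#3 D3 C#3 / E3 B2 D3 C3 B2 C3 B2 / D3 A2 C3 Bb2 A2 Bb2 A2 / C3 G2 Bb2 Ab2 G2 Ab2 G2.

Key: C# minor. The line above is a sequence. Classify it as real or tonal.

Each cell has the same semitone pattern (-5, 3, -2, -1, 1, -1) — intervals are preserved exactly.
And D3 lies outside C# minor, so the sequence is real rather than tonal.

real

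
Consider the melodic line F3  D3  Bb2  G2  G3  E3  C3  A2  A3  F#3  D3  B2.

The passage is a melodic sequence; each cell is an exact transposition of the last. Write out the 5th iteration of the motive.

Taking 4-note groups, the heads are F3, G3, A3: the pattern moves up a 2nd.
Carrying on: B3 → C#4.
From C#4 the exact shape gives C#4 A#3 F#3 D#3.

C#4 A#3 F#3 D#3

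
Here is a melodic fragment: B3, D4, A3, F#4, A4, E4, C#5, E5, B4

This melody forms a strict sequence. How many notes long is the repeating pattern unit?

3

9 notes total. Splitting into 3 groups of 3:
B3 D4 A3 | F#4 A4 E4 | C#5 E5 B4
Every group is a transposition up a 5th of the one before; no shorter unit works.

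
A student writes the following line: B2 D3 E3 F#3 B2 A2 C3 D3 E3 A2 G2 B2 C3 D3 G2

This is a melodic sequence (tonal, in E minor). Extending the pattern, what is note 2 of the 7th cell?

E2

The unit is 5 notes. Position-2 pitches of the 3 shown cells: D3, C3, B2.
Each moves down a 2nd. Continuing: A2 → G2 → F#2 → E2.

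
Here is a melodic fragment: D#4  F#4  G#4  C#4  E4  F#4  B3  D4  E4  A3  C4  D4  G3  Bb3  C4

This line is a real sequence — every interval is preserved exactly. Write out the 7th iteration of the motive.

Eb3 Gb3 Ab3

With a 3-note motive the entries are D#4, C#4, B3, A3, G3, each down a 2nd from the previous.
Extending down a 2nd: F3 → Eb3.
Statement 7 starts on Eb3 and keeps the same exact contour: Eb3 Gb3 Ab3.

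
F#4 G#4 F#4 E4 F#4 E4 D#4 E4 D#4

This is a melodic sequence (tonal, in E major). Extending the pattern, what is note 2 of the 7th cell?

The unit is 3 notes. Position-2 pitches of the 3 shown cells: G#4, F#4, E4.
Carrying that down a 2nd forward: D#4 → C#4 → B3 → A3.

A3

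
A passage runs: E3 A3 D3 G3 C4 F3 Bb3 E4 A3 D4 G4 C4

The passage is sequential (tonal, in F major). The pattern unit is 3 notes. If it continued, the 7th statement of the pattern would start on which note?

The 3-note cells begin on E3, G3, Bb3, D4 — each up a 3rd from the last.
Extending the heads up a 3rd: F4 → A4 → C5.

C5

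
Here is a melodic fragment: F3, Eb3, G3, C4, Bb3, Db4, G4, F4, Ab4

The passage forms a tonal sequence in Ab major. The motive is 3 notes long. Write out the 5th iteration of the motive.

Unit = 3 notes; the statements start on F3, C4, G4, moving up a 5th each time.
Continuing the starts: Db5 → Ab5.
Statement 5 starts on Ab5 and keeps the same diatonic contour: Ab5 G5 Bb5.

Ab5 G5 Bb5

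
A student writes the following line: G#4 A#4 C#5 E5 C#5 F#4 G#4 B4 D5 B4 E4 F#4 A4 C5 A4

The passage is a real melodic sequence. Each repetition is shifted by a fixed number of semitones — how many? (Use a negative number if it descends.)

-2

Taking 5-note groups, the heads are G#4, F#4, E4: the pattern moves down a 2nd.
Counting half-steps from G#4 to F#4: -2.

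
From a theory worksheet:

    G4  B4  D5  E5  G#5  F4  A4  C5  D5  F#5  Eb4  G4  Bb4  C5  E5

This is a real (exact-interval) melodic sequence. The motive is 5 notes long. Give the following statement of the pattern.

Unit = 5 notes; the statements start on G4, F4, Eb4, moving down a 2nd each time.
Statement 4 starts on Db4 and keeps the same exact contour: Db4 F4 Ab4 Bb4 D5.

Db4 F4 Ab4 Bb4 D5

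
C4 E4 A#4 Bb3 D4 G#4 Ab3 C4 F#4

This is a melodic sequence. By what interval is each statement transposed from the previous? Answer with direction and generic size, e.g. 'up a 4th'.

down a 2nd

Unit = 3 notes; the statements start on C4, Bb3, Ab3, moving down a 2nd each time.
From C4 to Bb3: down a 2nd.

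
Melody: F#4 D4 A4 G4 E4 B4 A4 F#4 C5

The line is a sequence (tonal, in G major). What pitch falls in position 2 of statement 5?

Grouping in 3s, the 2nd note of each cell is D4, E4, F#4.
Carrying that up a 2nd forward: G4 → A4.

A4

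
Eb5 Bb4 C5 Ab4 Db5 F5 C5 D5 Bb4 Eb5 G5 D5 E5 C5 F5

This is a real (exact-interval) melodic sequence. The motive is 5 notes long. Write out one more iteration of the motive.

A5 E5 F#5 D5 G5

Taking 5-note groups, the heads are Eb5, F5, G5: the pattern moves up a 2nd.
So cell 4 is A5 E5 F#5 D5 G5.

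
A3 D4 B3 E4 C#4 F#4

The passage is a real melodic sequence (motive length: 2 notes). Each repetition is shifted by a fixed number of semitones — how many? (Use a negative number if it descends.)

2

The 2-note cells begin on A3, B3, C#4 — each up a 2nd from the last.
Counting half-steps from A3 to B3: 2.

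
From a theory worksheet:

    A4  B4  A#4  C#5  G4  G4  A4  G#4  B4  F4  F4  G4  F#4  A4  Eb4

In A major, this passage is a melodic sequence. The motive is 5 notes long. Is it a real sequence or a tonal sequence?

real

Each cell has the same semitone pattern (2, -1, 3, -6) — intervals are preserved exactly.
And A#4 lies outside A major, so the sequence is real rather than tonal.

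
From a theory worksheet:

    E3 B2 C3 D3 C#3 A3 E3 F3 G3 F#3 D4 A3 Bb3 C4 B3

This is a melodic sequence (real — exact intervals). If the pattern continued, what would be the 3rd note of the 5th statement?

Ab4

With 5-note cells, note 3 of each statement runs C3, F3, Bb3.
Each moves up a 4th. Continuing: Eb4 → Ab4.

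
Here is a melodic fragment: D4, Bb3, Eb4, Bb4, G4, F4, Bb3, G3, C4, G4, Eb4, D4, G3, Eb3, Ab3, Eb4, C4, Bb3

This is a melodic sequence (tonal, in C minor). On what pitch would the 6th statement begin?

With a 6-note motive the entries are D4, Bb3, G3, each down a 3rd from the previous.
Continuing: Eb3 → C3 → Ab2. Statement 6 starts on Ab2.

Ab2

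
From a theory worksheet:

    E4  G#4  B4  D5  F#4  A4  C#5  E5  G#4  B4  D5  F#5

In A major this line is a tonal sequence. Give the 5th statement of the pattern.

The 4-note cells begin on E4, F#4, G#4 — each up a 2nd from the last.
Continuing the starts: A4 → B4.
From B4 the diatonic shape gives B4 D5 F#5 A5.

B4 D5 F#5 A5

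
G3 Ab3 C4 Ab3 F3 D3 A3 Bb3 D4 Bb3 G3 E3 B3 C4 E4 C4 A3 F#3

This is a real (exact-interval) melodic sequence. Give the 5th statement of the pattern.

D#4 E4 G#4 E4 C#4 A#3

Taking 6-note groups, the heads are G3, A3, B3: the pattern moves up a 2nd.
Extending up a 2nd: C#4 → D#4.
Statement 5 starts on D#4 and keeps the same exact contour: D#4 E4 G#4 E4 C#4 A#3.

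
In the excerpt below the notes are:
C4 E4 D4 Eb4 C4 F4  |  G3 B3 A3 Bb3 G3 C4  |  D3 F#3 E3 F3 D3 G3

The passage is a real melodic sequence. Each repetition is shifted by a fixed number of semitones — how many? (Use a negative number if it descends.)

The 6-note cells begin on C4, G3, D3 — each down a 4th from the last.
C4→G3 is 55 − 60 = -5 semitones.

-5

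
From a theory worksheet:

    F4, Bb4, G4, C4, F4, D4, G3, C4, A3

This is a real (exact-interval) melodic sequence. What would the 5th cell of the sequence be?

With a 3-note motive the entries are F4, C4, G3, each down a 4th from the previous.
Extending down a 4th: D3 → A2.
So cell 5 is A2 D3 B2.

A2 D3 B2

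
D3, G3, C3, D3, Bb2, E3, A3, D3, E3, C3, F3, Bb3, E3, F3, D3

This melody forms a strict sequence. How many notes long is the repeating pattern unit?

5

Try groups of 5 (3 cells in 15 notes):
D3 G3 C3 D3 Bb2 | E3 A3 D3 E3 C3 | F3 Bb3 E3 F3 D3
Each cell is the previous one up a 2nd — so the unit is 5 notes.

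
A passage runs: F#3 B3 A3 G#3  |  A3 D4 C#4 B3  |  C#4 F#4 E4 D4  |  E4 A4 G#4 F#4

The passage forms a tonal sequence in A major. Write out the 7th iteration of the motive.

D5 G#5 F#5 E5

With a 4-note motive the entries are F#3, A3, C#4, E4, each up a 3rd from the previous.
Continuing the starts: G#4 → B4 → D5.
So cell 7 is D5 G#5 F#5 E5.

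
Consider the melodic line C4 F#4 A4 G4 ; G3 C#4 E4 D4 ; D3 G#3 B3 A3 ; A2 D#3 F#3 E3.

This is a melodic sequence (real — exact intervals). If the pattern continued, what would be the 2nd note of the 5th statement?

A#2

Grouping in 4s, the 2nd note of each cell is F#4, C#4, G#3, D#3.
From D#3, down a 4th gives A#2.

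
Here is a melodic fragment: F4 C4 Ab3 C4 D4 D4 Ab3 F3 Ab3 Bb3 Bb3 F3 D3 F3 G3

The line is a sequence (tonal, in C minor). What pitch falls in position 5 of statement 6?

With 5-note cells, note 5 of each statement runs D4, Bb3, G3.
Carrying that down a 3rd forward: Eb3 → C3 → Ab2.

Ab2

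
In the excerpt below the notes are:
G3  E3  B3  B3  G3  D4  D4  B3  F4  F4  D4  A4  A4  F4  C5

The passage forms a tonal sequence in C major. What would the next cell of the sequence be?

C5 A4 E5

With a 3-note motive the entries are G3, B3, D4, F4, A4, each up a 3rd from the previous.
From C5 the diatonic shape gives C5 A4 E5.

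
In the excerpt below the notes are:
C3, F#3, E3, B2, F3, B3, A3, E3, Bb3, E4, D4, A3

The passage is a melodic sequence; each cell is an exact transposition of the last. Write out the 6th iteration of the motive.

Db5 G5 F5 C5

The 4-note cells begin on C3, F3, Bb3 — each up a 4th from the last.
Extending up a 4th: Eb4 → Ab4 → Db5.
Statement 6 starts on Db5 and keeps the same exact contour: Db5 G5 F5 C5.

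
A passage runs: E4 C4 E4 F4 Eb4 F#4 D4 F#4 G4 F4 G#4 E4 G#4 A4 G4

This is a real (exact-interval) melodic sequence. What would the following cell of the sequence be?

A#4 F#4 A#4 B4 A4

The 5-note cells begin on E4, F#4, G#4 — each up a 2nd from the last.
From A#4 the exact shape gives A#4 F#4 A#4 B4 A4.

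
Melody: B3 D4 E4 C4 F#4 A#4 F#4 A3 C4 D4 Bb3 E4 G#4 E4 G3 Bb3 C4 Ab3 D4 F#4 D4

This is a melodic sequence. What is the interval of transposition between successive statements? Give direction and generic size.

Unit = 7 notes; the statements start on B3, A3, G3, moving down a 2nd each time.
B3 to A3 is down a 2nd.

down a 2nd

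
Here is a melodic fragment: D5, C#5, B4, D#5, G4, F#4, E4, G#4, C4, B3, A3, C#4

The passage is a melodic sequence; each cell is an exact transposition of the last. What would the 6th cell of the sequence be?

The 4-note cells begin on D5, G4, C4 — each down a 5th from the last.
Continuing the starts: F3 → Bb2 → Eb2.
Statement 6 starts on Eb2 and keeps the same exact contour: Eb2 D2 C2 E2.

Eb2 D2 C2 E2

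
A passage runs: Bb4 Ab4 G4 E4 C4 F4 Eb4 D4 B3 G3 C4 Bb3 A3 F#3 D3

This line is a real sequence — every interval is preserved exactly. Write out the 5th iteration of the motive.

D3 C3 B2 G#2 E2

With a 5-note motive the entries are Bb4, F4, C4, each down a 4th from the previous.
Extending down a 4th: G3 → D3.
So cell 5 is D3 C3 B2 G#2 E2.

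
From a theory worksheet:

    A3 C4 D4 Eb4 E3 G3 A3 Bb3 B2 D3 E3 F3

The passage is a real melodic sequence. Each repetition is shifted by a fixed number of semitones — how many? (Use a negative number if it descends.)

Unit = 4 notes; the statements start on A3, E3, B2, moving down a 4th each time.
Counting half-steps from A3 to E3: -5.

-5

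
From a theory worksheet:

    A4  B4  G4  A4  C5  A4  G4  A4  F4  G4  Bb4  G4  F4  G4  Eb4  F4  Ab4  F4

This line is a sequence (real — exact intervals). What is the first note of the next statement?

Eb4

Taking 6-note groups, the heads are A4, G4, F4: the pattern moves down a 2nd.
One more step down a 2nd gives Eb4.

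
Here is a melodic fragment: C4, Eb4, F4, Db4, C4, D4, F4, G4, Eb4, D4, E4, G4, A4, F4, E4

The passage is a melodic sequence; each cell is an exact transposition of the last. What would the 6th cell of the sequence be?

The 5-note cells begin on C4, D4, E4 — each up a 2nd from the last.
Extending up a 2nd: F#4 → G#4 → A#4.
Statement 6 starts on A#4 and keeps the same exact contour: A#4 C#5 D#5 B4 A#4.

A#4 C#5 D#5 B4 A#4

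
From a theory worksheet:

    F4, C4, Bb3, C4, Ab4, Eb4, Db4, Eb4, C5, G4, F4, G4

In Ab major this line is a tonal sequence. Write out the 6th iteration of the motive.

With a 4-note motive the entries are F4, Ab4, C5, each up a 3rd from the previous.
Continuing the starts: Eb5 → G5 → Bb5.
From Bb5 the diatonic shape gives Bb5 F5 Eb5 F5.

Bb5 F5 Eb5 F5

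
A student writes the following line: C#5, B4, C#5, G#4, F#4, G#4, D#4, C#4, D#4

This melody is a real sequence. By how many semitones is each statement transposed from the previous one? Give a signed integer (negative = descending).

-5

The 3-note cells begin on C#5, G#4, D#4 — each down a 4th from the last.
Counting half-steps from C#5 to G#4: -5.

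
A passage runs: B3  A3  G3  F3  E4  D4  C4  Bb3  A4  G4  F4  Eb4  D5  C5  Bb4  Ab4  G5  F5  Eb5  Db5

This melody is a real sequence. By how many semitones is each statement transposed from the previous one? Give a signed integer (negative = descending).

With a 4-note motive the entries are B3, E4, A4, D5, G5, each up a 4th from the previous.
B3 to E4 spans +5 semitones.

5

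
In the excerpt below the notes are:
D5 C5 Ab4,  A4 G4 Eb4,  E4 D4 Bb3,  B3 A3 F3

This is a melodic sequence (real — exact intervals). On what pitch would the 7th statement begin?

The 3-note cells begin on D5, A4, E4, B3 — each down a 4th from the last.
Extending the heads down a 4th: F#3 → C#3 → G#2.

G#2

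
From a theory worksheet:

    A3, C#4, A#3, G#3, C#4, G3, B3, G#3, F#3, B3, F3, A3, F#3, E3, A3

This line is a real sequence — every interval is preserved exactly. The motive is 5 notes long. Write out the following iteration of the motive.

Eb3 G3 E3 D3 G3

The 5-note cells begin on A3, G3, F3 — each down a 2nd from the last.
Statement 4 starts on Eb3 and keeps the same exact contour: Eb3 G3 E3 D3 G3.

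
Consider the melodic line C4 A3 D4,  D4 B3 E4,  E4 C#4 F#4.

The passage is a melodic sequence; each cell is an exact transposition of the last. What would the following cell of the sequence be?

F#4 D#4 G#4

Unit = 3 notes; the statements start on C4, D4, E4, moving up a 2nd each time.
From F#4 the exact shape gives F#4 D#4 G#4.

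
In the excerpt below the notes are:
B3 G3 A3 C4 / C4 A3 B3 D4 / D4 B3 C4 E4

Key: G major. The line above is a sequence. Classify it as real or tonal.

tonal

Every note is diatonic to G major.
Cell 1 has -4 semitones from note 1 to 2, but cell 2 has -3 — the interval quality changes while the contour stays the same, which is the hallmark of a tonal sequence.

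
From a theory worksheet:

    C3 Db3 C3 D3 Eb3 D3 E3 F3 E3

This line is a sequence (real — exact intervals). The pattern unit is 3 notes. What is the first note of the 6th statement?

A#3

Taking 3-note groups, the heads are C3, D3, E3: the pattern moves up a 2nd.
Extending the heads up a 2nd: F#3 → G#3 → A#3.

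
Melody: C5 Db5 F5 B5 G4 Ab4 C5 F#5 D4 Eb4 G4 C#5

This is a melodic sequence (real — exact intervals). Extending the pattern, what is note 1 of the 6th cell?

B2

With 4-note cells, note 1 of each statement runs C5, G4, D4.
Each moves down a 4th. Continuing: A3 → E3 → B2.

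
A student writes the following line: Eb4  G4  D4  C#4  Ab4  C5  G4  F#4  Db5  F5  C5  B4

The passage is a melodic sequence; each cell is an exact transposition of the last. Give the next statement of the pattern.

With a 4-note motive the entries are Eb4, Ab4, Db5, each up a 4th from the previous.
Statement 4 starts on Gb5 and keeps the same exact contour: Gb5 Bb5 F5 E5.

Gb5 Bb5 F5 E5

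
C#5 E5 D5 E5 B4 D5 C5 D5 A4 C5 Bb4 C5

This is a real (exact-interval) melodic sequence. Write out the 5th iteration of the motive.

Unit = 4 notes; the statements start on C#5, B4, A4, moving down a 2nd each time.
Carrying on: G4 → F4.
So cell 5 is F4 Ab4 Gb4 Ab4.

F4 Ab4 Gb4 Ab4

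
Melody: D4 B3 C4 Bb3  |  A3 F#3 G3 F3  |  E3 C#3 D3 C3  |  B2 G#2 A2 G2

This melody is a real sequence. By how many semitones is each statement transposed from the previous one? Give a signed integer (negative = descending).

Taking 4-note groups, the heads are D4, A3, E3, B2: the pattern moves down a 4th.
D4→A3 is 57 − 62 = -5 semitones.

-5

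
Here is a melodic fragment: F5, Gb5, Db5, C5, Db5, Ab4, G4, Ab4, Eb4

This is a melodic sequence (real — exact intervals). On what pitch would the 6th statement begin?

Taking 3-note groups, the heads are F5, C5, G4: the pattern moves down a 4th.
Extending the heads down a 4th: D4 → A3 → E3.

E3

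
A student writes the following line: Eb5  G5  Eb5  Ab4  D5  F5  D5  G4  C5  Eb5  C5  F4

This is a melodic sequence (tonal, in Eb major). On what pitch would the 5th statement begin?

With a 4-note motive the entries are Eb5, D5, C5, each down a 2nd from the previous.
Continuing: Bb4 → Ab4. Statement 5 starts on Ab4.

Ab4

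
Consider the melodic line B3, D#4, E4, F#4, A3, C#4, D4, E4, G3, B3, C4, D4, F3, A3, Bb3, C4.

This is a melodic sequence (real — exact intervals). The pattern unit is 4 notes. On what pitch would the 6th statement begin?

Db3

Taking 4-note groups, the heads are B3, A3, G3, F3: the pattern moves down a 2nd.
Continuing: Eb3 → Db3. Statement 6 starts on Db3.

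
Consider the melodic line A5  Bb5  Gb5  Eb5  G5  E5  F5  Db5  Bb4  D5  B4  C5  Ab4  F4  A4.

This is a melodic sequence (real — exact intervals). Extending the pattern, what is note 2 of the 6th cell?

A3

The unit is 5 notes. Position-2 pitches of the 3 shown cells: Bb5, F5, C5.
Extending down a 4th: G4 → D4 → A3.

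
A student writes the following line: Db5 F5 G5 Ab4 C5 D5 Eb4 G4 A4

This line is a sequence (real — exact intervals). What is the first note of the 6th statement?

The 3-note cells begin on Db5, Ab4, Eb4 — each down a 4th from the last.
Continuing: Bb3 → F3 → C3. Statement 6 starts on C3.

C3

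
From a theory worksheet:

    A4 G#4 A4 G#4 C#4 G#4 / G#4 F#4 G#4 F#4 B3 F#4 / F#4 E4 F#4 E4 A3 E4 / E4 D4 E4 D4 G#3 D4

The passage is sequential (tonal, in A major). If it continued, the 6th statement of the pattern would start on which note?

C#4

The 6-note cells begin on A4, G#4, F#4, E4 — each down a 2nd from the last.
Extending the heads down a 2nd: D4 → C#4.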